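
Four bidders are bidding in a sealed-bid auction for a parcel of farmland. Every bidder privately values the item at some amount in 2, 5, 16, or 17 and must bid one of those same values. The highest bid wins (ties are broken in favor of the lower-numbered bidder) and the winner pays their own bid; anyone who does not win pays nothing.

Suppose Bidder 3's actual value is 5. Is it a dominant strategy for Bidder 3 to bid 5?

Yes

Check each profile of the others' bids and compare truth against every alternative bid.
Others bid (2, 2, 2): truth gives 0, best alternative gives 0.
Others bid (2, 2, 5): truth gives 0, best alternative gives 0.
Others bid (2, 2, 16): truth gives 0, best alternative gives 0.
Others bid (2, 2, 17): truth gives 0, best alternative gives 0.
Others bid (2, 5, 2): truth gives 0, best alternative gives 0.
Others bid (2, 5, 5): truth gives 0, best alternative gives 0.
(Remaining 58 profiles checked similarly; truth is weakly best in each.)
In every case the truthful bid is at least as good as any alternative, so it is a dominant strategy.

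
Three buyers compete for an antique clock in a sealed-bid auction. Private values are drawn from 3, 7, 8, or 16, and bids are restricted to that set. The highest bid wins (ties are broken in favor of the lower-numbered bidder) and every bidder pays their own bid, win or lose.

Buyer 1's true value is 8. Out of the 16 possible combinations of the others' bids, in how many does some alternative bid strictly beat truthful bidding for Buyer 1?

Others bid (3, 3): truth gives 0; bid 3 gives 5 > 0. Violating.
Others bid (3, 7): truth gives 0; bid 7 gives 1 > 0. Violating.
Others bid (3, 16): truth gives -8; bid 3 gives -3 > -8. Violating.
Others bid (7, 3): truth gives 0; bid 7 gives 1 > 0. Violating.
Others bid (3, 8): truth gives 0; no alternative beats it.
Others bid (7, 8): truth gives 0; no alternative beats it.
(Checking all 16 profiles: 11 have a profitable deviation, 5 do not.)

11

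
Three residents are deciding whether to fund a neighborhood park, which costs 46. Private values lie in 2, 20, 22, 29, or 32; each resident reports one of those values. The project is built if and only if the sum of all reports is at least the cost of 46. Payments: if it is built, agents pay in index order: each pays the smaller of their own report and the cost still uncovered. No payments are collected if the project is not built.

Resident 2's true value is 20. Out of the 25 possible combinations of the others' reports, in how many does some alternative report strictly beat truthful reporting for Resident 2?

13

Others report (20, 29): truth gives 0; report 2 gives 18 > 0. Violating.
Others report (20, 32): truth gives 0; report 2 gives 18 > 0. Violating.
Others report (22, 22): truth gives 0; report 2 gives 18 > 0. Violating.
Others report (22, 29): truth gives 0; report 2 gives 18 > 0. Violating.
Others report (2, 2): truth gives 0; no alternative beats it.
Others report (2, 20): truth gives 0; no alternative beats it.
(Checking all 25 profiles: 13 have a profitable deviation, 12 do not.)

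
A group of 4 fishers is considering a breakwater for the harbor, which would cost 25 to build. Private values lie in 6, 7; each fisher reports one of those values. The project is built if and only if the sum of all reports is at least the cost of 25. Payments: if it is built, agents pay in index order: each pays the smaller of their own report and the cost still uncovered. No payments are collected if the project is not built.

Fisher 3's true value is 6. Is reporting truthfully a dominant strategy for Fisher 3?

Check each profile of the others' reports and compare truth against every alternative report.
Others report (6, 6, 6): truth gives 0, best alternative gives -1.
Others report (6, 6, 7): truth gives 0, best alternative gives -1.
Others report (6, 7, 6): truth gives 0, best alternative gives -1.
Others report (6, 7, 7): truth gives 0, best alternative gives -1.
Others report (7, 6, 6): truth gives 0, best alternative gives -1.
Others report (7, 6, 7): truth gives 0, best alternative gives -1.
(Remaining 2 profiles checked similarly; truth is weakly best in each.)
In every case the truthful report is at least as good as any alternative, so it is a dominant strategy.

Yes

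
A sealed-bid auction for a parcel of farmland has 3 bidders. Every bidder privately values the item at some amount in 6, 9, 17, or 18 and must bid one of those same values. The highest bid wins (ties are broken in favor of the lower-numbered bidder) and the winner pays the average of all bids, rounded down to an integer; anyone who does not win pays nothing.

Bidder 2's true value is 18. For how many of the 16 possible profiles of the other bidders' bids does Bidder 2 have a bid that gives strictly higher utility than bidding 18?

Others bid (6, 6): truth gives 8; bid 9 gives 11 > 8. Violating.
Others bid (6, 9): truth gives 7; bid 9 gives 10 > 7. Violating.
Others bid (9, 6): truth gives 7; bid 17 gives 8 > 7. Violating.
Others bid (9, 9): truth gives 6; bid 17 gives 7 > 6. Violating.
Others bid (6, 17): truth gives 5; no alternative beats it.
Others bid (6, 18): truth gives 4; no alternative beats it.
(Checking all 16 profiles: 4 have a profitable deviation, 12 do not.)

4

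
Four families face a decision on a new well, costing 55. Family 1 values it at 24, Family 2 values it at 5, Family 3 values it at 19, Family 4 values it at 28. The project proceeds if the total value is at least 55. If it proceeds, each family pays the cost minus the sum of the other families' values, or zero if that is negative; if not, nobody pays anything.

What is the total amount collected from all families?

10

Total value 76 ≥ cost 55, so it is built.
Family 1: others sum to 52; max(0, 55 - 52) = 3.
Family 2: others sum to 71; max(0, 55 - 71) = 0.
Family 3: others sum to 57; max(0, 55 - 57) = 0.
Family 4: others sum to 48; max(0, 55 - 48) = 7.
Total collected = 3 + 0 + 0 + 7 = 10.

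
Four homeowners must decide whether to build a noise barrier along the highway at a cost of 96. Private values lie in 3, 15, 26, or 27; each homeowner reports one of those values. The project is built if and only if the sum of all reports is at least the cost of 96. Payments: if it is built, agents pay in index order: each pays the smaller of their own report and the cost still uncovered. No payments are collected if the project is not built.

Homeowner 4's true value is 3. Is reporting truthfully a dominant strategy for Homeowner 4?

Yes

Check each profile of the others' reports and compare truth against every alternative report.
Others report (27, 27, 27): truth gives 0, best alternative gives -12.
Others report (3, 3, 3): truth gives 0, best alternative gives 0.
Others report (3, 3, 15): truth gives 0, best alternative gives 0.
Others report (3, 3, 26): truth gives 0, best alternative gives 0.
Others report (3, 3, 27): truth gives 0, best alternative gives 0.
Others report (3, 15, 3): truth gives 0, best alternative gives 0.
(Remaining 58 profiles checked similarly; truth is weakly best in each.)
In every case the truthful report is at least as good as any alternative, so it is a dominant strategy.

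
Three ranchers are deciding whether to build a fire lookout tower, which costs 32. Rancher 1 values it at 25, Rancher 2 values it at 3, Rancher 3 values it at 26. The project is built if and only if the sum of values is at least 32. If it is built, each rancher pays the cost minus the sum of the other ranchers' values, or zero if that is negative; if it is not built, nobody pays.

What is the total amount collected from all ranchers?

7

Total value 54 ≥ cost 32, so it is built.
Rancher 1: others sum to 29; max(0, 32 - 29) = 3.
Rancher 2: others sum to 51; max(0, 32 - 51) = 0.
Rancher 3: others sum to 28; max(0, 32 - 28) = 4.
Total collected = 3 + 0 + 4 = 7.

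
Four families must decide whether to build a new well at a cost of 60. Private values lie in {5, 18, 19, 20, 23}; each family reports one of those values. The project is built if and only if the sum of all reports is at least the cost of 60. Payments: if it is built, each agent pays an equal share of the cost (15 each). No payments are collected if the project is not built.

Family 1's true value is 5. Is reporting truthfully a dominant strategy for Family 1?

Yes

Check each profile of the others' reports and compare truth against every alternative report.
Others report (5, 18, 19): truth gives 0, best alternative gives -10.
Others report (5, 18, 20): truth gives 0, best alternative gives -10.
Others report (5, 18, 23): truth gives 0, best alternative gives -10.
Others report (5, 19, 18): truth gives 0, best alternative gives -10.
Others report (5, 19, 19): truth gives 0, best alternative gives -10.
Others report (5, 19, 20): truth gives 0, best alternative gives -10.
(Remaining 119 profiles checked similarly; truth is weakly best in each.)
In every case the truthful report is at least as good as any alternative, so it is a dominant strategy.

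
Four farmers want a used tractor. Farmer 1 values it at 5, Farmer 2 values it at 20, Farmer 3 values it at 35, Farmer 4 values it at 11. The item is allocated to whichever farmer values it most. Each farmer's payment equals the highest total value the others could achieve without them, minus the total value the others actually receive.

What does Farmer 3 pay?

20

Farmer 3 has the highest value and receives the item.
Without Farmer 3, the item would go to the next-highest value, 20, so the others could achieve 20.
With Farmer 3 present and winning, the others receive nothing, so their total is 0.
Payment = 20 - 0 = 20.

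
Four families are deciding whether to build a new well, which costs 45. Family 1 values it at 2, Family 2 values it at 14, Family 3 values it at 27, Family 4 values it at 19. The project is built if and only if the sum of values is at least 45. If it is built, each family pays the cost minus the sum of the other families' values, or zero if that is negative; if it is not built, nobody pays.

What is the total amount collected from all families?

12

Total value 62 ≥ cost 45, so it is built.
Family 1: others sum to 60; max(0, 45 - 60) = 0.
Family 2: others sum to 48; max(0, 45 - 48) = 0.
Family 3: others sum to 35; max(0, 45 - 35) = 10.
Family 4: others sum to 43; max(0, 45 - 43) = 2.
Total collected = 0 + 0 + 10 + 2 = 12.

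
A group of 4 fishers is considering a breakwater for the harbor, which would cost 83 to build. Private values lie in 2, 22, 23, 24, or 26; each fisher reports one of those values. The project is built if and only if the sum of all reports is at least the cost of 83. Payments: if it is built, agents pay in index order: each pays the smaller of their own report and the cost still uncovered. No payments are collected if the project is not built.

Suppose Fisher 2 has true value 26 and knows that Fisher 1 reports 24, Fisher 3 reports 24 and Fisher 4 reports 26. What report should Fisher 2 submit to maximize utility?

22

Report 2: project not built, utility 0.
Report 22: project built, pays 22, utility 26 - 22 = 4.
Report 23: project built, pays 23, utility 26 - 23 = 3.
Report 24: project built, pays 24, utility 26 - 24 = 2.
Report 26: project built, pays 26, utility 26 - 26 = 0.
The best choice is 22 with utility 4.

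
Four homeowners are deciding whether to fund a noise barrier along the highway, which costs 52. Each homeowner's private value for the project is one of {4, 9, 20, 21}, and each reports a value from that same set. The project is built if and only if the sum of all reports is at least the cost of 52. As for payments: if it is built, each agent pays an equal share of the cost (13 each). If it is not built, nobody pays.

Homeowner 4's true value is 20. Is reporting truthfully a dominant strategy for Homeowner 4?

Yes

Check each profile of the others' reports and compare truth against every alternative report.
Others report (4, 9, 20): truth gives 7, best alternative gives 7.
Others report (4, 9, 21): truth gives 7, best alternative gives 7.
Others report (4, 20, 9): truth gives 7, best alternative gives 7.
Others report (4, 20, 20): truth gives 7, best alternative gives 7.
Others report (4, 20, 21): truth gives 7, best alternative gives 7.
Others report (4, 21, 9): truth gives 7, best alternative gives 7.
(Remaining 58 profiles checked similarly; truth is weakly best in each.)
In every case the truthful report is at least as good as any alternative, so it is a dominant strategy.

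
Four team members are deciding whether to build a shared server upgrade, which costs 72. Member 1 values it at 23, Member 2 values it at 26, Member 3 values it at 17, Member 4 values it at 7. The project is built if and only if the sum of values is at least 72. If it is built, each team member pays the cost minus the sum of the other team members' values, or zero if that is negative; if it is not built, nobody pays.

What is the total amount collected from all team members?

Total value 73 ≥ cost 72, so it is built.
Member 1: others sum to 50; max(0, 72 - 50) = 22.
Member 2: others sum to 47; max(0, 72 - 47) = 25.
Member 3: others sum to 56; max(0, 72 - 56) = 16.
Member 4: others sum to 66; max(0, 72 - 66) = 6.
Total collected = 22 + 25 + 16 + 6 = 69.

69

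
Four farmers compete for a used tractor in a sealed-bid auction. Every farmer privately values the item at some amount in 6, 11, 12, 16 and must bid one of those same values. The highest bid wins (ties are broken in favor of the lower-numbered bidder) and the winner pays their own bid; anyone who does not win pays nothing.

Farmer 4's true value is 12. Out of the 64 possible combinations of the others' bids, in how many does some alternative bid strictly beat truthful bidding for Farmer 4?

Others bid (6, 6, 6): truth gives 0; bid 11 gives 1 > 0. Violating.
Others bid (6, 6, 11): truth gives 0; no alternative beats it.
Others bid (6, 6, 12): truth gives 0; no alternative beats it.
(Checking all 64 profiles: 1 has a profitable deviation, 63 do not.)

1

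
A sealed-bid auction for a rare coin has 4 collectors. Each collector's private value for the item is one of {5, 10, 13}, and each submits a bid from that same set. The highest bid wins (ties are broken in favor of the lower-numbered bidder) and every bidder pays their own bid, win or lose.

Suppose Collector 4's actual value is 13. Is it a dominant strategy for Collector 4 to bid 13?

Consider the case where Collector 1 bids 5, Collector 2 bids 5 and Collector 3 bids 5.
Truthful bid 13: wins, pays 13, utility 13 - 13 = 0.
Bid 10 instead: wins, pays 10, utility 13 - 10 = 3.
Since 3 > 0, bidding 10 is strictly better here, so truthful bidding is not dominant.

No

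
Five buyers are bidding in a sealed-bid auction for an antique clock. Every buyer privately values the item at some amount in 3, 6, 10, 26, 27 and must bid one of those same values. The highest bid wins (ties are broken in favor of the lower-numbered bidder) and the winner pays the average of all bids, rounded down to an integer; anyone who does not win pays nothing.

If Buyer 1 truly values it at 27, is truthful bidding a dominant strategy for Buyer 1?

No

Consider the case where Buyer 2 bids 3, Buyer 3 bids 3, Buyer 4 bids 3 and Buyer 5 bids 3.
Truthful bid 27: wins, pays 7, utility 27 - 7 = 20.
Bid 3 instead: wins, pays 3, utility 27 - 3 = 24.
Since 24 > 20, bidding 3 is strictly better here, so truthful bidding is not dominant.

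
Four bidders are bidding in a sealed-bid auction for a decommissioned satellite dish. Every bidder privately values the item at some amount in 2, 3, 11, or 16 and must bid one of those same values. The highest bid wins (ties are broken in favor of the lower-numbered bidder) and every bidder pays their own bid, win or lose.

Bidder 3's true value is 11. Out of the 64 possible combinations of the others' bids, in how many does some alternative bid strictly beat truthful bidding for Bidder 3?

Others bid (2, 2, 2): truth gives 0; bid 3 gives 8 > 0. Violating.
Others bid (2, 2, 3): truth gives 0; bid 3 gives 8 > 0. Violating.
Others bid (2, 2, 16): truth gives -11; bid 2 gives -2 > -11. Violating.
Others bid (2, 3, 16): truth gives -11; bid 2 gives -2 > -11. Violating.
Others bid (2, 2, 11): truth gives 0; no alternative beats it.
Others bid (2, 3, 2): truth gives 0; no alternative beats it.
(Checking all 64 profiles: 54 have a profitable deviation, 10 do not.)

54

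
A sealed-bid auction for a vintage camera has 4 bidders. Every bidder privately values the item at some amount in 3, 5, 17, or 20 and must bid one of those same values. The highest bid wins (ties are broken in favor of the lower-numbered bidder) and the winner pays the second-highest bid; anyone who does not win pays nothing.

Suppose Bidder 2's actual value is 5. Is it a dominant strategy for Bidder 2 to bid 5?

Check each profile of the others' bids and compare truth against every alternative bid.
Others bid (3, 3, 3): truth gives 2, best alternative gives 2.
Others bid (3, 3, 5): truth gives 0, best alternative gives 0.
Others bid (3, 3, 17): truth gives 0, best alternative gives 0.
Others bid (3, 3, 20): truth gives 0, best alternative gives 0.
Others bid (3, 5, 3): truth gives 0, best alternative gives 0.
Others bid (3, 5, 5): truth gives 0, best alternative gives 0.
(Remaining 58 profiles checked similarly; truth is weakly best in each.)
In every case the truthful bid is at least as good as any alternative, so it is a dominant strategy.

Yes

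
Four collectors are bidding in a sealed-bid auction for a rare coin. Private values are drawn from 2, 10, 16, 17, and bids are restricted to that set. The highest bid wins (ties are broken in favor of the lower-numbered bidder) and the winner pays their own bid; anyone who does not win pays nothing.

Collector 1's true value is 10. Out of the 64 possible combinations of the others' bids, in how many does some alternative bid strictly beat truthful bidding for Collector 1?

Others bid (2, 2, 2): truth gives 0; bid 2 gives 8 > 0. Violating.
Others bid (2, 2, 10): truth gives 0; no alternative beats it.
Others bid (2, 2, 16): truth gives 0; no alternative beats it.
(Checking all 64 profiles: 1 has a profitable deviation, 63 do not.)

1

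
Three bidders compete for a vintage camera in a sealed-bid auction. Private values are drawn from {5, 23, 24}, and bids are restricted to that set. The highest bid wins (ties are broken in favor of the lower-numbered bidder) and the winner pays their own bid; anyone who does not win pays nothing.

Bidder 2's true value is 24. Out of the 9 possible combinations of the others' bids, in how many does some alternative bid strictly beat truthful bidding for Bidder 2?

Others bid (5, 5): truth gives 0; bid 23 gives 1 > 0. Violating.
Others bid (5, 23): truth gives 0; bid 23 gives 1 > 0. Violating.
Others bid (5, 24): truth gives 0; no alternative beats it.
Others bid (23, 5): truth gives 0; no alternative beats it.
(Checking all 9 profiles: 2 have a profitable deviation, 7 do not.)

2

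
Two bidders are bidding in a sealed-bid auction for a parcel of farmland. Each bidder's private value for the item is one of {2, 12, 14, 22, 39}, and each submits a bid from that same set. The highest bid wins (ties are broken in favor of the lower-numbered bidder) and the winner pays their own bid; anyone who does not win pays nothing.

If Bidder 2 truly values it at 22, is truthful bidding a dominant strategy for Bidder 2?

Consider the case where Bidder 1 bids 2.
Truthful bid 22: wins, pays 22, utility 22 - 22 = 0.
Bid 12 instead: wins, pays 12, utility 22 - 12 = 10.
Since 10 > 0, bidding 12 is strictly better here, so truthful bidding is not dominant.

No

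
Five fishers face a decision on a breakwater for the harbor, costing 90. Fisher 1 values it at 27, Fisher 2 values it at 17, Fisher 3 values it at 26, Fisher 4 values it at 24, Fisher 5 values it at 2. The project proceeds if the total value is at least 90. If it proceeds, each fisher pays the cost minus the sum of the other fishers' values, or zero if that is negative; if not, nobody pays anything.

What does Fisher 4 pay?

Total value 96 ≥ cost 90, so the project is built.
The other fishers' values sum to 72.
Cost minus that sum is 90 - 72 = 18.

18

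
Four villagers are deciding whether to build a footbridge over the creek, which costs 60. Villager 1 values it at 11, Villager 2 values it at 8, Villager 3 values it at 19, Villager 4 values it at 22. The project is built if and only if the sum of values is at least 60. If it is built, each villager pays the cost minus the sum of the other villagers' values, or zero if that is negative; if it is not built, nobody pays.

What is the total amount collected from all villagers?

Total value 60 ≥ cost 60, so it is built.
Villager 1: others sum to 49; max(0, 60 - 49) = 11.
Villager 2: others sum to 52; max(0, 60 - 52) = 8.
Villager 3: others sum to 41; max(0, 60 - 41) = 19.
Villager 4: others sum to 38; max(0, 60 - 38) = 22.
Total collected = 11 + 8 + 19 + 22 = 60.

60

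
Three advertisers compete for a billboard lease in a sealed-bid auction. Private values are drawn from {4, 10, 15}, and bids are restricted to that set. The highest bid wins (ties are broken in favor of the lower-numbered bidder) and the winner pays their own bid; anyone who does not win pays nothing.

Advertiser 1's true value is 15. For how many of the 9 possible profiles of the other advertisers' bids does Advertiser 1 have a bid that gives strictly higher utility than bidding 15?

4

Others bid (4, 4): truth gives 0; bid 4 gives 11 > 0. Violating.
Others bid (4, 10): truth gives 0; bid 10 gives 5 > 0. Violating.
Others bid (10, 4): truth gives 0; bid 10 gives 5 > 0. Violating.
Others bid (10, 10): truth gives 0; bid 10 gives 5 > 0. Violating.
Others bid (4, 15): truth gives 0; no alternative beats it.
Others bid (10, 15): truth gives 0; no alternative beats it.
(Checking all 9 profiles: 4 have a profitable deviation, 5 do not.)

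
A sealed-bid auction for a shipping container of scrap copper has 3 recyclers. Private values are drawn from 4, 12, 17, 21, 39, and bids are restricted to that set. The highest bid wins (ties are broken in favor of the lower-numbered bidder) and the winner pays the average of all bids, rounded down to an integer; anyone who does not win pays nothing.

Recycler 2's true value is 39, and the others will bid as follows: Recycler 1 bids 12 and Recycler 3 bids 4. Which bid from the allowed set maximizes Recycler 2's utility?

17

Bid 4: loses, pays 0, utility 0.
Bid 12: loses, pays 0, utility 0.
Bid 17: wins, pays 11, utility 39 - 11 = 28.
Bid 21: wins, pays 12, utility 39 - 12 = 27.
Bid 39: wins, pays 18, utility 39 - 18 = 21.
The best choice is 17 with utility 28.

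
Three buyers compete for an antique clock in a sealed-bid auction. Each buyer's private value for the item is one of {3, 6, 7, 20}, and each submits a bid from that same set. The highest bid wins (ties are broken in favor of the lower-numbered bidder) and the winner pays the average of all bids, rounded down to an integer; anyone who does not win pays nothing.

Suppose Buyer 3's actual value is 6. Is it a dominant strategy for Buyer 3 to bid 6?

No

Consider the case where Buyer 1 bids 3 and Buyer 2 bids 6.
Truthful bid 6: loses, pays 0, utility 0.
Bid 7 instead: wins, pays 5, utility 6 - 5 = 1.
Since 1 > 0, bidding 7 is strictly better here, so truthful bidding is not dominant.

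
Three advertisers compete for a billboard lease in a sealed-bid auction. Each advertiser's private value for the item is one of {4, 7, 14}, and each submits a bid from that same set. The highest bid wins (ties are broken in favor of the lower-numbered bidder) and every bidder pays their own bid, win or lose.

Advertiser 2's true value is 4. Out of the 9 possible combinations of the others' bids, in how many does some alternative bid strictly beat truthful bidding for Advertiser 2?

2

Others bid (4, 4): truth gives -4; bid 7 gives -3 > -4. Violating.
Others bid (4, 7): truth gives -4; bid 7 gives -3 > -4. Violating.
Others bid (4, 14): truth gives -4; no alternative beats it.
Others bid (7, 4): truth gives -4; no alternative beats it.
(Checking all 9 profiles: 2 have a profitable deviation, 7 do not.)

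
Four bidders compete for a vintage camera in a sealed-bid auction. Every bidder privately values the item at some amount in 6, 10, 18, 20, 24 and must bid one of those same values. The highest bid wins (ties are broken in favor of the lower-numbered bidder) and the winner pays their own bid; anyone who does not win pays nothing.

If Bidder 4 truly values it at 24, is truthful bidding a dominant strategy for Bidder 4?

Consider the case where Bidder 1 bids 6, Bidder 2 bids 6 and Bidder 3 bids 6.
Truthful bid 24: wins, pays 24, utility 24 - 24 = 0.
Bid 10 instead: wins, pays 10, utility 24 - 10 = 14.
Since 14 > 0, bidding 10 is strictly better here, so truthful bidding is not dominant.

No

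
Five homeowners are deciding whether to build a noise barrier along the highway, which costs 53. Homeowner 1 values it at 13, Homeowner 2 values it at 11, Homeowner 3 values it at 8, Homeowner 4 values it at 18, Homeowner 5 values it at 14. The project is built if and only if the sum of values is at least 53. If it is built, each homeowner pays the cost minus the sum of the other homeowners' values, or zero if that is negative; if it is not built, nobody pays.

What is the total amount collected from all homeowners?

12

Total value 64 ≥ cost 53, so it is built.
Homeowner 1: others sum to 51; max(0, 53 - 51) = 2.
Homeowner 2: others sum to 53; max(0, 53 - 53) = 0.
Homeowner 3: others sum to 56; max(0, 53 - 56) = 0.
Homeowner 4: others sum to 46; max(0, 53 - 46) = 7.
Homeowner 5: others sum to 50; max(0, 53 - 50) = 3.
Total collected = 2 + 0 + 0 + 7 + 3 = 12.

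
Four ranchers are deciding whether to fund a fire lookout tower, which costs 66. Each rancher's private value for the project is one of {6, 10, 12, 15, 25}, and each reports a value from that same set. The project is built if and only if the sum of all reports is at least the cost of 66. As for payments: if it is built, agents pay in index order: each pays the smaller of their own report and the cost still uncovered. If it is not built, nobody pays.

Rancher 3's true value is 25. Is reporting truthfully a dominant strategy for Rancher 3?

Consider the case where Rancher 1 reports 6, Rancher 2 reports 25 and Rancher 4 reports 25.
Truthful report 25: project built, pays 25, utility 25 - 25 = 0.
Report 10 instead: project built, pays 10, utility 25 - 10 = 15.
Since 15 > 0, reporting 10 is strictly better here, so truthful reporting is not dominant.

No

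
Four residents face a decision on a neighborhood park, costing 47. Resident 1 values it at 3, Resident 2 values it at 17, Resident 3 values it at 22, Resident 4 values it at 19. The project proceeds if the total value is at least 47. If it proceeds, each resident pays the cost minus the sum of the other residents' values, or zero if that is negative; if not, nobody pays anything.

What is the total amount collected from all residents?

16

Total value 61 ≥ cost 47, so it is built.
Resident 1: others sum to 58; max(0, 47 - 58) = 0.
Resident 2: others sum to 44; max(0, 47 - 44) = 3.
Resident 3: others sum to 39; max(0, 47 - 39) = 8.
Resident 4: others sum to 42; max(0, 47 - 42) = 5.
Total collected = 0 + 3 + 8 + 5 = 16.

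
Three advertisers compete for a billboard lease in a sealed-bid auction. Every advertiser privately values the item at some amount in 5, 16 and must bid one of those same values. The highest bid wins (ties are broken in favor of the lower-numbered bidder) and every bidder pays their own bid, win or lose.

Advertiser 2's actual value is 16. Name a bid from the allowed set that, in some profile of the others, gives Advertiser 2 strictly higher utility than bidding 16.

5

Suppose Advertiser 1 bids 16 and Advertiser 3 bids 5.
Bid 16: loses but pays 16, utility -16.
Bid 5: loses but pays 5, utility -5.
So bidding 5 beats truth here (-5 > -16).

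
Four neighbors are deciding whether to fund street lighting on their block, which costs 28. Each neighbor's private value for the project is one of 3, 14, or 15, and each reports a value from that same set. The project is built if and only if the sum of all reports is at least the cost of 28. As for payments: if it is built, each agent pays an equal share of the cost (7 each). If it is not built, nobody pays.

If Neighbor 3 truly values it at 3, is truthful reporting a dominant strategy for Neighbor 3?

Check each profile of the others' reports and compare truth against every alternative report.
Others report (3, 3, 14): truth gives 0, best alternative gives -4.
Others report (3, 3, 15): truth gives 0, best alternative gives -4.
Others report (3, 14, 3): truth gives 0, best alternative gives -4.
Others report (3, 15, 3): truth gives 0, best alternative gives -4.
Others report (14, 3, 3): truth gives 0, best alternative gives -4.
Others report (15, 3, 3): truth gives 0, best alternative gives -4.
(Remaining 21 profiles checked similarly; truth is weakly best in each.)
In every case the truthful report is at least as good as any alternative, so it is a dominant strategy.

Yes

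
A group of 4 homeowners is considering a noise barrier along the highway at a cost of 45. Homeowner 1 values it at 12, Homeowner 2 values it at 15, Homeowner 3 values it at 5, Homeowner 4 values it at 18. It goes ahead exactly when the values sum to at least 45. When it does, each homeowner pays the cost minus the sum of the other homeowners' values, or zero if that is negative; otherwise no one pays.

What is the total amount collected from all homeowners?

Total value 50 ≥ cost 45, so it is built.
Homeowner 1: others sum to 38; max(0, 45 - 38) = 7.
Homeowner 2: others sum to 35; max(0, 45 - 35) = 10.
Homeowner 3: others sum to 45; max(0, 45 - 45) = 0.
Homeowner 4: others sum to 32; max(0, 45 - 32) = 13.
Total collected = 7 + 10 + 0 + 13 = 30.

30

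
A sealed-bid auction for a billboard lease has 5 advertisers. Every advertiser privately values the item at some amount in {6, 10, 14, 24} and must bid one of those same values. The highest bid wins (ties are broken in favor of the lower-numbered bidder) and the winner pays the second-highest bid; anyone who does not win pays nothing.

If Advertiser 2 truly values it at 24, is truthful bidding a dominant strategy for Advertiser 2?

Yes

Check each profile of the others' bids and compare truth against every alternative bid.
Others bid (14, 6, 6, 6): truth gives 10, best alternative gives 0.
Others bid (14, 6, 6, 10): truth gives 10, best alternative gives 0.
Others bid (14, 6, 6, 14): truth gives 10, best alternative gives 0.
Others bid (14, 6, 10, 6): truth gives 10, best alternative gives 0.
Others bid (14, 6, 10, 10): truth gives 10, best alternative gives 0.
Others bid (14, 6, 10, 14): truth gives 10, best alternative gives 0.
(Remaining 250 profiles checked similarly; truth is weakly best in each.)
In every case the truthful bid is at least as good as any alternative, so it is a dominant strategy.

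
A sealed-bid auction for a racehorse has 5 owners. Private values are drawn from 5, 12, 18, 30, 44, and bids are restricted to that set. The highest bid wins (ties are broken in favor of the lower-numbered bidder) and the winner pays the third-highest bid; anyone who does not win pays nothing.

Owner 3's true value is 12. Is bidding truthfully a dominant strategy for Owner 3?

No

Consider the case where Owner 1 bids 5, Owner 2 bids 5, Owner 4 bids 5 and Owner 5 bids 18.
Truthful bid 12: loses, pays 0, utility 0.
Bid 18 instead: wins, pays 5, utility 12 - 5 = 7.
Since 7 > 0, bidding 18 is strictly better here, so truthful bidding is not dominant.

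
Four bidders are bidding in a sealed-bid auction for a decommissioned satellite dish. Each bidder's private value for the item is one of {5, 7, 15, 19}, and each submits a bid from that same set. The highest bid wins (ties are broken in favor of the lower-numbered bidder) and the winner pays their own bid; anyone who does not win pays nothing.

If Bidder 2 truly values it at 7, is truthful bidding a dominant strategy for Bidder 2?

Yes

Check each profile of the others' bids and compare truth against every alternative bid.
Others bid (5, 5, 5): truth gives 0, best alternative gives 0.
Others bid (5, 5, 7): truth gives 0, best alternative gives 0.
Others bid (5, 5, 15): truth gives 0, best alternative gives 0.
Others bid (5, 5, 19): truth gives 0, best alternative gives 0.
Others bid (5, 7, 5): truth gives 0, best alternative gives 0.
Others bid (5, 7, 7): truth gives 0, best alternative gives 0.
(Remaining 58 profiles checked similarly; truth is weakly best in each.)
In every case the truthful bid is at least as good as any alternative, so it is a dominant strategy.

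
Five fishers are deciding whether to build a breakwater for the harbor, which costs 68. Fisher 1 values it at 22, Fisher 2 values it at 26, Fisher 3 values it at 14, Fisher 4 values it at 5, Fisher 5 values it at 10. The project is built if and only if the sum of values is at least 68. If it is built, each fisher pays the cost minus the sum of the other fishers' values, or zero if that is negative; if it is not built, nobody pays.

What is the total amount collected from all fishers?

36

Total value 77 ≥ cost 68, so it is built.
Fisher 1: others sum to 55; max(0, 68 - 55) = 13.
Fisher 2: others sum to 51; max(0, 68 - 51) = 17.
Fisher 3: others sum to 63; max(0, 68 - 63) = 5.
Fisher 4: others sum to 72; max(0, 68 - 72) = 0.
Fisher 5: others sum to 67; max(0, 68 - 67) = 1.
Total collected = 13 + 17 + 5 + 0 + 1 = 36.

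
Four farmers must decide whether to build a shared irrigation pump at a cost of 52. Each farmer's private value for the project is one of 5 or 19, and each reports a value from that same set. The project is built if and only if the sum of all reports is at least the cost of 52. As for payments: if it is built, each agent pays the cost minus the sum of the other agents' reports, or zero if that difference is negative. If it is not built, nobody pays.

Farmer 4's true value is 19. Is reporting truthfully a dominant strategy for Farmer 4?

Yes

Check each profile of the others' reports and compare truth against every alternative report.
Others report (5, 19, 19): truth gives 10, best alternative gives 0.
Others report (19, 5, 19): truth gives 10, best alternative gives 0.
Others report (19, 19, 5): truth gives 10, best alternative gives 0.
Others report (19, 19, 19): truth gives 19, best alternative gives 19.
Others report (5, 5, 5): truth gives 0, best alternative gives 0.
Others report (5, 5, 19): truth gives 0, best alternative gives 0.
(Remaining 2 profiles checked similarly; truth is weakly best in each.)
In every case the truthful report is at least as good as any alternative, so it is a dominant strategy.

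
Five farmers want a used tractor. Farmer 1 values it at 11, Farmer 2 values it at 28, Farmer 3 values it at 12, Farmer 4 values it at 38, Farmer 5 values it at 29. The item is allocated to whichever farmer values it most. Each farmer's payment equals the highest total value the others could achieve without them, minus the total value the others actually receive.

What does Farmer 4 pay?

Farmer 4 has the highest value and receives the item.
Without Farmer 4, the item would go to the next-highest value, 29, so the others could achieve 29.
With Farmer 4 present and winning, the others receive nothing, so their total is 0.
Payment = 29 - 0 = 29.

29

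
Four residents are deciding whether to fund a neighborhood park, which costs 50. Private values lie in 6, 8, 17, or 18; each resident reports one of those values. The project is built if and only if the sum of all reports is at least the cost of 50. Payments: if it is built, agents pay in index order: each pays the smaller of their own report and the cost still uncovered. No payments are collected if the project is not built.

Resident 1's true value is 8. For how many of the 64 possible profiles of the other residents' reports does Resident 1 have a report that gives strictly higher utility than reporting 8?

Others report (8, 18, 18): truth gives 0; report 6 gives 2 > 0. Violating.
Others report (17, 17, 17): truth gives 0; report 6 gives 2 > 0. Violating.
Others report (17, 17, 18): truth gives 0; report 6 gives 2 > 0. Violating.
Others report (17, 18, 17): truth gives 0; report 6 gives 2 > 0. Violating.
Others report (6, 6, 6): truth gives 0; no alternative beats it.
Others report (6, 6, 8): truth gives 0; no alternative beats it.
(Checking all 64 profiles: 11 have a profitable deviation, 53 do not.)

11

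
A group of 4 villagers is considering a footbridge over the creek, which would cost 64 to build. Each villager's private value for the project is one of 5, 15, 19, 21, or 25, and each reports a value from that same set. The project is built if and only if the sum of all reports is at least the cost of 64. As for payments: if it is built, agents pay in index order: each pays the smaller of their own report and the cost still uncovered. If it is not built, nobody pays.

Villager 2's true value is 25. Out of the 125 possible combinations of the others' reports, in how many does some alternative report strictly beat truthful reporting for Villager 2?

Others report (5, 15, 25): truth gives 0; report 19 gives 6 > 0. Violating.
Others report (5, 19, 19): truth gives 0; report 21 gives 4 > 0. Violating.
Others report (5, 19, 21): truth gives 0; report 19 gives 6 > 0. Violating.
Others report (5, 19, 25): truth gives 0; report 15 gives 10 > 0. Violating.
Others report (5, 5, 5): truth gives 0; no alternative beats it.
Others report (5, 5, 15): truth gives 0; no alternative beats it.
(Checking all 125 profiles: 97 have a profitable deviation, 28 do not.)

97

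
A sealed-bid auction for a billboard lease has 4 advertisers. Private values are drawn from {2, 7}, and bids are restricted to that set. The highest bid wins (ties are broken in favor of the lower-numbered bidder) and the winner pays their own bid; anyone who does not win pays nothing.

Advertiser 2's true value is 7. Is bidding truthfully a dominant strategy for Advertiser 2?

Yes

Check each profile of the others' bids and compare truth against every alternative bid.
Others bid (2, 2, 2): truth gives 0, best alternative gives 0.
Others bid (2, 2, 7): truth gives 0, best alternative gives 0.
Others bid (2, 7, 2): truth gives 0, best alternative gives 0.
Others bid (2, 7, 7): truth gives 0, best alternative gives 0.
Others bid (7, 2, 2): truth gives 0, best alternative gives 0.
Others bid (7, 2, 7): truth gives 0, best alternative gives 0.
(Remaining 2 profiles checked similarly; truth is weakly best in each.)
In every case the truthful bid is at least as good as any alternative, so it is a dominant strategy.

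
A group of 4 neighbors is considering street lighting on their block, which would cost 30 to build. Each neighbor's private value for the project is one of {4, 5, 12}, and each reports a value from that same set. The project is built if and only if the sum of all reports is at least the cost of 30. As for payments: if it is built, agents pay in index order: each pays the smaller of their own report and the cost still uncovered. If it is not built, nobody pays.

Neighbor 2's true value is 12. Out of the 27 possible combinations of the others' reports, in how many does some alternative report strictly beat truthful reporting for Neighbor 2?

7

Others report (4, 12, 12): truth gives 0; report 4 gives 8 > 0. Violating.
Others report (5, 12, 12): truth gives 0; report 4 gives 8 > 0. Violating.
Others report (12, 4, 12): truth gives 0; report 4 gives 8 > 0. Violating.
Others report (12, 5, 12): truth gives 0; report 4 gives 8 > 0. Violating.
Others report (4, 4, 4): truth gives 0; no alternative beats it.
Others report (4, 4, 5): truth gives 0; no alternative beats it.
(Checking all 27 profiles: 7 have a profitable deviation, 20 do not.)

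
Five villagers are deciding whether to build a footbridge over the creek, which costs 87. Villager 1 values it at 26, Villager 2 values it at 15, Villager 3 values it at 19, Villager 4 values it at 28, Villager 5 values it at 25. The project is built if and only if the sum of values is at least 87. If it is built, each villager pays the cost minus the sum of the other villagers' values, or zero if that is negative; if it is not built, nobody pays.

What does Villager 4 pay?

2

Total value 113 ≥ cost 87, so the project is built.
The other villagers' values sum to 85.
Cost minus that sum is 87 - 85 = 2.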